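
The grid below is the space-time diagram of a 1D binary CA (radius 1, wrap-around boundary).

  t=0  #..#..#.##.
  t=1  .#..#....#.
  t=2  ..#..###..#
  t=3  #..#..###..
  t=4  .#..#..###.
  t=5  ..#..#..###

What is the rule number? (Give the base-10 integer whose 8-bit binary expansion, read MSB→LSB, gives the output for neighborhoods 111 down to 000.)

  ### -> #   bit 7 = 1  t=2,i=6
  ##. -> #   bit 6 = 1  t=0,i=9
  #.# -> .   bit 5 = 0  t=0,i=7
  #.. -> #   bit 4 = 1  t=0,i=1
  .## -> .   bit 3 = 0  t=0,i=8
  .#. -> .   bit 2 = 0  t=0,i=0
  ..# -> .   bit 1 = 0  t=0,i=2
  ... -> #   bit 0 = 1  t=1,i=6
  bits 11010001 = 209

209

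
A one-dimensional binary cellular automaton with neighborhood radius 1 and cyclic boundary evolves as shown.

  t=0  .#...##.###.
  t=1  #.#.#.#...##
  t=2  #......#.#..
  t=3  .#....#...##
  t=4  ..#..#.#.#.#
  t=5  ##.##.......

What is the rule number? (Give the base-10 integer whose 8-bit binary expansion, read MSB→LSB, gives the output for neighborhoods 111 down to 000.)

  [7] ### => .  t=0,i=9
  [6] ##. => #  t=0,i=6
  [5] #.# => .  t=0,i=7
  [4] #.. => #  t=0,i=2
  [3] .## => .  t=0,i=5
  [2] .#. => .  t=0,i=1
  [1] ..# => #  t=0,i=0
  [0] ... => .  t=0,i=3
  bits 01010010 = 82

82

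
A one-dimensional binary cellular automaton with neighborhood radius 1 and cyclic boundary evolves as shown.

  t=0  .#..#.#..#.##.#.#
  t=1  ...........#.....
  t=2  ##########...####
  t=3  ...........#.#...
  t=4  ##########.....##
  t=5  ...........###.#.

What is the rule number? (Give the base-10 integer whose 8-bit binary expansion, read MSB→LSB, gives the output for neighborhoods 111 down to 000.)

9

  ### -> .   bit 7 = 0  t=2,i=0
  ##. -> .   bit 6 = 0  t=0,i=12
  #.# -> .   bit 5 = 0  t=0,i=0
  #.. -> .   bit 4 = 0  t=0,i=2
  .## -> #   bit 3 = 1  t=0,i=11
  .#. -> .   bit 2 = 0  t=0,i=1
  ..# -> .   bit 1 = 0  t=0,i=3
  ... -> #   bit 0 = 1  t=1,i=0
  bits 00001001 = 9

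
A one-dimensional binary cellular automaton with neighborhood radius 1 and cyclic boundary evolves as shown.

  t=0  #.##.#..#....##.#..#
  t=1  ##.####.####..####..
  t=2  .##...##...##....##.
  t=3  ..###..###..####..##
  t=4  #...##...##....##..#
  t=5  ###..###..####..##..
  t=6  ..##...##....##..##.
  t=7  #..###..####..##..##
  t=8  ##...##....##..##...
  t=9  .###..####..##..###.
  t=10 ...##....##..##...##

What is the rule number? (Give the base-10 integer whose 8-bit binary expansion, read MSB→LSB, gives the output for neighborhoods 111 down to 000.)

117

  [7] ### => .  t=1,i=4
  [6] ##. => #  t=0,i=0
  [5] #.# => #  t=0,i=1
  [4] #.. => #  t=0,i=6
  [3] .## => .  t=0,i=2
  [2] .#. => #  t=0,i=5
  [1] ..# => .  t=0,i=7
  [0] ... => #  t=0,i=10
  bits 01110101 = 117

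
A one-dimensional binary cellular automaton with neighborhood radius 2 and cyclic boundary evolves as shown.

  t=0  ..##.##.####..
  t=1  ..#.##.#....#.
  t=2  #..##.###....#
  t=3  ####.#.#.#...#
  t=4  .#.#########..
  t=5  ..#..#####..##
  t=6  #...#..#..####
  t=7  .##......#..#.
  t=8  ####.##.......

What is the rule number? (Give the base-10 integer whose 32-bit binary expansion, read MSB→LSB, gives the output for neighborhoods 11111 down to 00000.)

2944032065

  [31] ##### => #  t=3,i=1
  [30] ####. => .  t=0,i=10
  [29] ###.# => #  t=3,i=3
  [28] ###.. => .  t=0,i=11
  [27] ##.## => #  t=0,i=4
  [26] ##.#. => #  t=1,i=6
  [25] ##..# => #  t=2,i=1
  [24] ##... => #  t=0,i=12
  [23] #.### => .  t=0,i=8
  [22] #.##. => #  t=0,i=5
  [21] #.#.# => #  t=3,i=5
  [20] #.#.. => #  t=1,i=7
  [19] #..## => #  t=2,i=2
  [18] #..#. => .  t=5,i=1
  [17] #...# => #  t=1,i=0
  [16] #.... => .  t=0,i=13
  [15] .#### => .  t=0,i=9
  [14] .###. => #  t=2,i=7
  [13] .##.# => .  t=0,i=3
  [12] .##.. => #  t=2,i=0
  [11] .#.## => #  t=1,i=3
  [10] .#.#. => #  t=3,i=6
  [9] .#..# => .  t=5,i=3
  [8] .#... => #  t=1,i=8
  [7] ..### => .  t=3,i=13
  [6] ..##. => #  t=0,i=2
  [5] ..#.# => .  t=1,i=2
  [4] ..#.. => .  t=1,i=12
  [3] ...## => .  t=0,i=1
  [2] ...#. => .  t=1,i=1
  [1] ....# => .  t=0,i=0
  [0] ..... => #  t=7,i=5
  bits 10101111011110100101110101000001 = 2944032065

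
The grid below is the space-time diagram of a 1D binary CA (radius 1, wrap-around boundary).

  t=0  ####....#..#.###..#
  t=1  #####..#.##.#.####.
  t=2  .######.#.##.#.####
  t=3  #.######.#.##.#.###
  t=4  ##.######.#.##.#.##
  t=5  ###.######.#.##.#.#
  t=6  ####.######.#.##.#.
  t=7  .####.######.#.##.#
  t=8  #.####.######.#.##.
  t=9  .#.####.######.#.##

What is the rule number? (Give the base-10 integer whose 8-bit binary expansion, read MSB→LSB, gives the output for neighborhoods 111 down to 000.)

  [7] ### => #  t=0,i=0
  [6] ##. => #  t=0,i=3
  [5] #.# => #  t=0,i=12
  [4] #.. => #  t=0,i=4
  [3] .## => .  t=0,i=13
  [2] .#. => .  t=0,i=8
  [1] ..# => #  t=0,i=7
  [0] ... => .  t=0,i=5
  bits 11110010 = 242

242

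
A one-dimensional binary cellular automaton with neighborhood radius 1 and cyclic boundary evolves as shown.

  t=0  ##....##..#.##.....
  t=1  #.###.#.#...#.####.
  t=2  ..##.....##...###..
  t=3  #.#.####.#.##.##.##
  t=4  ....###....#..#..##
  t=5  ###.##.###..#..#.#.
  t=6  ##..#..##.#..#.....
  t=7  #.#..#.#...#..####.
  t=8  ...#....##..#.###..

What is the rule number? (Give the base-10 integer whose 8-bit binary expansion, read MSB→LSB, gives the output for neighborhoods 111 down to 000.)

153

  nb ###: next=#  (t=1,i=3, bit7=1)
  nb ##.: next=.  (t=0,i=1, bit6=0)
  nb #.#: next=.  (t=0,i=11, bit5=0)
  nb #..: next=#  (t=0,i=2, bit4=1)
  nb .##: next=#  (t=0,i=0, bit3=1)
  nb .#.: next=.  (t=0,i=10, bit2=0)
  nb ..#: next=.  (t=0,i=5, bit1=0)
  nb ...: next=#  (t=0,i=3, bit0=1)
  bits 10011001 = 153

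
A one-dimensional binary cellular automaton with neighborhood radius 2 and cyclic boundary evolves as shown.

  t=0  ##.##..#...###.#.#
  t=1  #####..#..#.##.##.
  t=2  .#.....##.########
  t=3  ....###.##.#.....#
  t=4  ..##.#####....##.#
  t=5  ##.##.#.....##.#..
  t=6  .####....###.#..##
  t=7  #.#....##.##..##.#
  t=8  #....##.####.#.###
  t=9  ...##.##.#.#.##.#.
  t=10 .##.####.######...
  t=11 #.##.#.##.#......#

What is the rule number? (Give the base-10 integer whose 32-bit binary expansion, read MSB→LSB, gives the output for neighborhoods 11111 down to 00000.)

677969467

  [31] ##### => .  t=1,i=2
  [30] ####. => .  t=1,i=3
  [29] ###.# => #  t=0,i=1
  [28] ###.. => .  t=1,i=4
  [27] ##.## => #  t=0,i=2
  [26] ##.#. => .  t=0,i=14
  [25] ##..# => .  t=0,i=5
  [24] ##... => .  t=4,i=10
  [23] #.### => .  t=0,i=17
  [22] #.##. => #  t=0,i=3
  [21] #.#.# => #  t=0,i=15
  [20] #.#.. => .  t=2,i=1
  [19] #..## => #  t=4,i=1
  [18] #..#. => .  t=0,i=6
  [17] #...# => .  t=0,i=9
  [16] #.... => .  t=2,i=3
  [15] .#### => #  t=1,i=1
  [14] .###. => #  t=0,i=0
  [13] .##.# => #  t=1,i=13
  [12] .##.. => #  t=0,i=4
  [11] .#.## => #  t=0,i=16
  [10] .#.#. => #  t=9,i=10
  [9] .#..# => #  t=1,i=8
  [8] .#... => .  t=0,i=8
  [7] ..### => .  t=0,i=11
  [6] ..##. => .  t=2,i=7
  [5] ..#.# => #  t=1,i=10
  [4] ..#.. => #  t=0,i=7
  [3] ...## => #  t=0,i=10
  [2] ...#. => .  t=3,i=16
  [1] ....# => #  t=2,i=5
  [0] ..... => #  t=2,i=4
  bits 00101000011010001111111000111011 = 677969467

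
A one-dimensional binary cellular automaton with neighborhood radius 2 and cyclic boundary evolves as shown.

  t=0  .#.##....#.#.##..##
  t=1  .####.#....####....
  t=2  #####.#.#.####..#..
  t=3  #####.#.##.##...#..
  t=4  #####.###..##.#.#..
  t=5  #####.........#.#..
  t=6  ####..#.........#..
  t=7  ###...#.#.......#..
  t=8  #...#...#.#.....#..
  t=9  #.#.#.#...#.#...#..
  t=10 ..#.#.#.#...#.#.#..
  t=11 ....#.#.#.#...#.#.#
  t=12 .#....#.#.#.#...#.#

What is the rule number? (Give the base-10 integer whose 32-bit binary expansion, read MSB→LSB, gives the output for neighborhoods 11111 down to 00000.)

  #####|#  b31=1 t=2,i=2
  ####.|#  b30=1 t=1,i=3
  ###.#|#  b29=1 t=1,i=4
  ###..|.  b28=0 t=1,i=14
  ##.##|.  b27=0 t=3,i=10
  ##.#.|.  b26=0 t=0,i=0
  ##..#|.  b25=0 t=0,i=15
  ##...|.  b24=0 t=0,i=5
  #.###|.  b23=0 t=2,i=10
  #.##.|#  b22=1 t=0,i=3
  #.#.#|#  b21=1 t=0,i=1
  #.#..|#  b20=1 t=1,i=6
  #..##|.  b19=0 t=0,i=16
  #..#.|.  b18=0 t=2,i=15
  #...#|#  b17=1 t=3,i=14
  #....|#  b16=1 t=0,i=6
  .####|#  b15=1 t=1,i=2
  .###.|.  b14=0 t=4,i=7
  .##.#|.  b13=0 t=0,i=18
  .##..|#  b12=1 t=0,i=4
  .#.##|#  b11=1 t=0,i=2
  .#.#.|.  b10=0 t=0,i=10
  .#..#|.  b9=0 t=2,i=17
  .#...|.  b8=0 t=1,i=7
  ..###|#  b7=1 t=1,i=1
  ..##.|.  b6=0 t=0,i=17
  ..#.#|.  b5=0 t=0,i=9
  ..#..|#  b4=1 t=2,i=16
  ...##|#  b3=1 t=1,i=0
  ...#.|.  b2=0 t=0,i=8
  ....#|.  b1=0 t=0,i=7
  .....|.  b0=0 t=1,i=17
  bits 11100000011100111001100010011000 = 3765672088

3765672088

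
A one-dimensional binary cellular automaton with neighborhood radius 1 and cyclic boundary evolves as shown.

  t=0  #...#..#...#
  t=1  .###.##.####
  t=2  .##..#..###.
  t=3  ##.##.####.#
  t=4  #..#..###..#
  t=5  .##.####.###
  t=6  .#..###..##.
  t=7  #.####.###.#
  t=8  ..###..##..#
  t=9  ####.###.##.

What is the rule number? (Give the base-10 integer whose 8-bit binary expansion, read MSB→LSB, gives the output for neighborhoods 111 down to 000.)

155

  nb ###: next=#  (t=1,i=2, bit7=1)
  nb ##.: next=.  (t=0,i=0, bit6=0)
  nb #.#: next=.  (t=1,i=0, bit5=0)
  nb #..: next=#  (t=0,i=1, bit4=1)
  nb .##: next=#  (t=0,i=11, bit3=1)
  nb .#.: next=.  (t=0,i=4, bit2=0)
  nb ..#: next=#  (t=0,i=3, bit1=1)
  nb ...: next=#  (t=0,i=2, bit0=1)
  bits 10011011 = 155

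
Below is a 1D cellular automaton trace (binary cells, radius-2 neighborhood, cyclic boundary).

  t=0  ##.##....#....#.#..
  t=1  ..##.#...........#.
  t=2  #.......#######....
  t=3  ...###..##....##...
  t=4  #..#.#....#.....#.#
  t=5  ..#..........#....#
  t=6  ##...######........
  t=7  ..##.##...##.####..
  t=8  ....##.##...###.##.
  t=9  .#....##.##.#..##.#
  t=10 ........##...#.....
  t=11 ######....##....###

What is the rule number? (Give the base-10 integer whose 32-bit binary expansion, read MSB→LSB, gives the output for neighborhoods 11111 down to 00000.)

  ##### -> .   bit 31 = 0  t=2,i=10
  ####. -> .   bit 30 = 0  t=2,i=13
  ###.# -> .   bit 29 = 0  t=8,i=14
  ###.. -> #   bit 28 = 1  t=2,i=14
  ##.## -> #   bit 27 = 1  t=0,i=2
  ##.#. -> .   bit 26 = 0  t=1,i=4
  ##..# -> .   bit 25 = 0  t=3,i=6
  ##... -> #   bit 24 = 1  t=0,i=5
  #.### -> #   bit 23 = 1  t=7,i=13
  #.##. -> #   bit 22 = 1  t=0,i=3
  #.#.# -> .   bit 21 = 0  t=9,i=18
  #.#.. -> .   bit 20 = 0  t=0,i=16
  #..## -> .   bit 19 = 0  t=0,i=18
  #..#. -> #   bit 18 = 1  t=4,i=2
  #...# -> #   bit 17 = 1  t=1,i=0
  #.... -> .   bit 16 = 0  t=0,i=6
  .#### -> #   bit 15 = 1  t=2,i=9
  .###. -> .   bit 14 = 0  t=3,i=4
  .##.# -> .   bit 13 = 0  t=0,i=1
  .##.. -> .   bit 12 = 0  t=0,i=4
  .#.## -> .   bit 11 = 0  t=4,i=17
  .#.#. -> .   bit 10 = 0  t=0,i=15
  .#..# -> #   bit 9 = 1  t=0,i=17
  .#... -> .   bit 8 = 0  t=0,i=10
  ..### -> #   bit 7 = 1  t=2,i=8
  ..##. -> .   bit 6 = 0  t=0,i=0
  ..#.# -> .   bit 5 = 0  t=0,i=14
  ..#.. -> .   bit 4 = 0  t=0,i=9
  ...## -> .   bit 3 = 0  t=1,i=1
  ...#. -> .   bit 2 = 0  t=0,i=8
  ....# -> .   bit 1 = 0  t=0,i=7
  ..... -> #   bit 0 = 1  t=1,i=8
  bits 00011001110001101000001010000001 = 432439937

432439937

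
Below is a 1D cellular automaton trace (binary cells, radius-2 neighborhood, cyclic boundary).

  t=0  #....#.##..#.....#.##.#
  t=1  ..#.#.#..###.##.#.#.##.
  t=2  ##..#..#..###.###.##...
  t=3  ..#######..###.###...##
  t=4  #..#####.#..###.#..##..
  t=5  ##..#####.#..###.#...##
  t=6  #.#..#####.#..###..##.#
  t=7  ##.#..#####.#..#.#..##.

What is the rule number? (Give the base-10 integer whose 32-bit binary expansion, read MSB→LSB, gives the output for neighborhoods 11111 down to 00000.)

3995593245

  nb #####: next=#  (t=3,i=4, bit31=1)
  nb ####.: next=#  (t=3,i=7, bit30=1)
  nb ###.#: next=#  (t=1,i=11, bit29=1)
  nb ###..: next=.  (t=3,i=8, bit28=0)
  nb ##.##: next=#  (t=0,i=21, bit27=1)
  nb ##.#.: next=#  (t=1,i=15, bit26=1)
  nb ##..#: next=#  (t=0,i=9, bit25=1)
  nb ##...: next=.  (t=0,i=1, bit24=0)
  nb #.###: next=.  (t=2,i=14, bit23=0)
  nb #.##.: next=.  (t=0,i=7, bit22=0)
  nb #.#.#: next=#  (t=1,i=4, bit21=1)
  nb #.#..: next=.  (t=1,i=6, bit20=0)
  nb #..##: next=.  (t=1,i=8, bit19=0)
  nb #..#.: next=#  (t=0,i=10, bit18=1)
  nb #...#: next=#  (t=1,i=0, bit17=1)
  nb #....: next=#  (t=0,i=2, bit16=1)
  nb .####: next=#  (t=3,i=3, bit15=1)
  nb .###.: next=#  (t=1,i=10, bit14=1)
  nb .##.#: next=#  (t=0,i=20, bit13=1)
  nb .##..: next=.  (t=0,i=0, bit12=0)
  nb .#.##: next=#  (t=0,i=6, bit11=1)
  nb .#.#.: next=.  (t=1,i=3, bit10=0)
  nb .#..#: next=#  (t=1,i=7, bit9=1)
  nb .#...: next=.  (t=0,i=12, bit8=0)
  nb ..###: next=.  (t=1,i=9, bit7=0)
  nb ..##.: next=.  (t=2,i=0, bit6=0)
  nb ..#.#: next=.  (t=0,i=5, bit5=0)
  nb ..#..: next=#  (t=0,i=11, bit4=1)
  nb ...##: next=#  (t=2,i=22, bit3=1)
  nb ...#.: next=#  (t=0,i=4, bit2=1)
  nb ....#: next=.  (t=0,i=3, bit1=0)
  nb .....: next=#  (t=0,i=14, bit0=1)
  bits 11101110001001111110101000011101 = 3995593245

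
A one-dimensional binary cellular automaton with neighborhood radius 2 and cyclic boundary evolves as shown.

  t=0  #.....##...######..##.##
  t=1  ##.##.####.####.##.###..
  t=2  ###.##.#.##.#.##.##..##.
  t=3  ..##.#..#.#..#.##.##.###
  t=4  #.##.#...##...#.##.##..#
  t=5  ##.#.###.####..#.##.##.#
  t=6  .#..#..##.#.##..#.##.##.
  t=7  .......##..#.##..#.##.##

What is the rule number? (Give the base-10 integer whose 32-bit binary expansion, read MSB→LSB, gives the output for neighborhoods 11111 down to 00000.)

3138567619

  nb #####: next=#  (t=0,i=13, bit31=1)
  nb ####.: next=.  (t=0,i=15, bit30=0)
  nb ###.#: next=#  (t=1,i=9, bit29=1)
  nb ###..: next=#  (t=0,i=0, bit28=1)
  nb ##.##: next=#  (t=0,i=21, bit27=1)
  nb ##.#.: next=.  (t=2,i=6, bit26=0)
  nb ##..#: next=#  (t=0,i=17, bit25=1)
  nb ##...: next=#  (t=0,i=1, bit24=1)
  nb #.###: next=.  (t=0,i=22, bit23=0)
  nb #.##.: next=.  (t=1,i=3, bit22=0)
  nb #.#.#: next=.  (t=2,i=7, bit21=0)
  nb #.#..: next=#  (t=3,i=5, bit20=1)
  nb #..##: next=.  (t=0,i=18, bit19=0)
  nb #..#.: next=.  (t=3,i=7, bit18=0)
  nb #...#: next=#  (t=0,i=9, bit17=1)
  nb #....: next=.  (t=0,i=2, bit16=0)
  nb .####: next=#  (t=0,i=12, bit15=1)
  nb .###.: next=.  (t=0,i=23, bit14=0)
  nb .##.#: next=#  (t=0,i=20, bit13=1)
  nb .##..: next=#  (t=0,i=7, bit12=1)
  nb .#.##: next=#  (t=2,i=8, bit11=1)
  nb .#.#.: next=#  (t=3,i=9, bit10=1)
  nb .#..#: next=.  (t=3,i=6, bit9=0)
  nb .#...: next=#  (t=4,i=6, bit8=1)
  nb ..###: next=#  (t=0,i=11, bit7=1)
  nb ..##.: next=#  (t=0,i=6, bit6=1)
  nb ..#.#: next=.  (t=3,i=8, bit5=0)
  nb ..#..: next=.  (t=6,i=1, bit4=0)
  nb ...##: next=.  (t=0,i=5, bit3=0)
  nb ...#.: next=.  (t=4,i=13, bit2=0)
  nb ....#: next=#  (t=0,i=4, bit1=1)
  nb .....: next=#  (t=0,i=3, bit0=1)
  bits 10111011000100101011110111000011 = 3138567619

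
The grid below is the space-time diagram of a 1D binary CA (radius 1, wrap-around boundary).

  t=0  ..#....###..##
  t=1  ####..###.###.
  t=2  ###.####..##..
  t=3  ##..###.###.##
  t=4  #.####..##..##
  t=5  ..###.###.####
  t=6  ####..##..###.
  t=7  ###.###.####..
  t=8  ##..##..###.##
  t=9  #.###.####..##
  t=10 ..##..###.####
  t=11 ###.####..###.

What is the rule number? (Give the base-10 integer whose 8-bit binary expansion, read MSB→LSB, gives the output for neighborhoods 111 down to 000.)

  ###|#  b7=1 t=0,i=8
  ##.|.  b6=0 t=0,i=9
  #.#|.  b5=0 t=1,i=9
  #..|#  b4=1 t=0,i=0
  .##|#  b3=1 t=0,i=7
  .#.|#  b2=1 t=0,i=2
  ..#|#  b1=1 t=0,i=1
  ...|.  b0=0 t=0,i=4
  bits 10011110 = 158

158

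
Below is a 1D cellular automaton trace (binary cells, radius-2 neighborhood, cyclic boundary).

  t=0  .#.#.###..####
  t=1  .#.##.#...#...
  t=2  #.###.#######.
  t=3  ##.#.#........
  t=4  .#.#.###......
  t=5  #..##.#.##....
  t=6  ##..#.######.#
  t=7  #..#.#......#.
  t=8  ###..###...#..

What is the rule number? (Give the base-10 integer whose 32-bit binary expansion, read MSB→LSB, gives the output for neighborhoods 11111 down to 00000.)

  ##### -> .   bit 31 = 0  t=2,i=8
  ####. -> .   bit 30 = 0  t=0,i=12
  ###.# -> .   bit 29 = 0  t=0,i=13
  ###.. -> .   bit 28 = 0  t=0,i=7
  ##.## -> #   bit 27 = 1  t=2,i=5
  ##.#. -> .   bit 26 = 0  t=0,i=0
  ##..# -> .   bit 25 = 0  t=0,i=8
  ##... -> #   bit 24 = 1  t=4,i=8
  #.### -> .   bit 23 = 0  t=0,i=5
  #.##. -> #   bit 22 = 1  t=1,i=3
  #.#.# -> #   bit 21 = 1  t=0,i=1
  #.#.. -> #   bit 20 = 1  t=1,i=6
  #..## -> .   bit 19 = 0  t=0,i=9
  #..#. -> #   bit 18 = 1  t=6,i=3
  #...# -> #   bit 17 = 1  t=1,i=8
  #.... -> #   bit 16 = 1  t=1,i=12
  .#### -> .   bit 15 = 0  t=0,i=11
  .###. -> #   bit 14 = 1  t=0,i=6
  .##.# -> #   bit 13 = 1  t=1,i=4
  .##.. -> #   bit 12 = 1  t=5,i=9
  .#.## -> #   bit 11 = 1  t=0,i=4
  .#.#. -> .   bit 10 = 0  t=0,i=2
  .#..# -> #   bit 9 = 1  t=5,i=1
  .#... -> #   bit 8 = 1  t=1,i=7
  ..### -> #   bit 7 = 1  t=0,i=10
  ..##. -> .   bit 6 = 0  t=3,i=0
  ..#.# -> .   bit 5 = 0  t=1,i=1
  ..#.. -> #   bit 4 = 1  t=1,i=10
  ...## -> .   bit 3 = 0  t=3,i=13
  ...#. -> #   bit 2 = 1  t=1,i=0
  ....# -> .   bit 1 = 0  t=1,i=13
  ..... -> .   bit 0 = 0  t=3,i=8
  bits 00001001011101110111101110010100 = 158825364

158825364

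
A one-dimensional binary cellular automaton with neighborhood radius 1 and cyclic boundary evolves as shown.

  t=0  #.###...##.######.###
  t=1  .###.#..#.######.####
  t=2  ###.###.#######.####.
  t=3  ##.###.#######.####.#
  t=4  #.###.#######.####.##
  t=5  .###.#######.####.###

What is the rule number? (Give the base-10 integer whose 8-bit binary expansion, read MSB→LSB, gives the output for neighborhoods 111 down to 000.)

  ###|#  b7=1 t=0,i=3
  ##.|.  b6=0 t=0,i=0
  #.#|#  b5=1 t=0,i=1
  #..|#  b4=1 t=0,i=5
  .##|#  b3=1 t=0,i=2
  .#.|#  b2=1 t=1,i=5
  ..#|.  b1=0 t=0,i=7
  ...|.  b0=0 t=0,i=6
  bits 10111100 = 188

188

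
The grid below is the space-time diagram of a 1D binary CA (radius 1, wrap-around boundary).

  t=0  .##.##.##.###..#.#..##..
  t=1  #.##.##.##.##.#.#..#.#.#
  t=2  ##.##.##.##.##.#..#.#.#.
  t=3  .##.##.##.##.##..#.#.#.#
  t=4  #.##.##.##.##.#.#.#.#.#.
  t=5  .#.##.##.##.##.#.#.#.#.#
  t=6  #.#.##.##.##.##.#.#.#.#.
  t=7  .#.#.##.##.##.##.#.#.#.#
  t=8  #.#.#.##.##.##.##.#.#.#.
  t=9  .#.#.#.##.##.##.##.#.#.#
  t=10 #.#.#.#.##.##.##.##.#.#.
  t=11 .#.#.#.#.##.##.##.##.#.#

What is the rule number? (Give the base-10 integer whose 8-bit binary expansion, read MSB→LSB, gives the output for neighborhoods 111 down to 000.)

  ###|#  b7=1 t=0,i=11
  ##.|#  b6=1 t=0,i=2
  #.#|#  b5=1 t=0,i=3
  #..|.  b4=0 t=0,i=13
  .##|.  b3=0 t=0,i=1
  .#.|.  b2=0 t=0,i=15
  ..#|#  b1=1 t=0,i=0
  ...|#  b0=1 t=0,i=23
  bits 11100011 = 227

227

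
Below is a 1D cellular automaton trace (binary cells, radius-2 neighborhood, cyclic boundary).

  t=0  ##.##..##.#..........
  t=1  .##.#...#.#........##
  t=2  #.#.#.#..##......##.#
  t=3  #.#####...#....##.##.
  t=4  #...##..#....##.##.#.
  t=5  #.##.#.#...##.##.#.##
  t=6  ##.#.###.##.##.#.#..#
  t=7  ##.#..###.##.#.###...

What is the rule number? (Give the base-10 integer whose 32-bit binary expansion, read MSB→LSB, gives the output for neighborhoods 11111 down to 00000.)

  [31] ##### => #  t=3,i=4
  [30] ####. => #  t=3,i=5
  [29] ###.# => #  t=5,i=0
  [28] ###.. => .  t=3,i=6
  [27] ##.## => #  t=0,i=2
  [26] ##.#. => .  t=0,i=9
  [25] ##..# => .  t=0,i=5
  [24] ##... => .  t=2,i=11
  [23] #.### => .  t=3,i=2
  [22] #.##. => .  t=0,i=3
  [21] #.#.# => #  t=2,i=2
  [20] #.#.. => #  t=0,i=10
  [19] #..## => .  t=0,i=6
  [18] #..#. => #  t=4,i=7
  [17] #...# => #  t=1,i=6
  [16] #.... => .  t=0,i=12
  [15] .#### => .  t=3,i=3
  [14] .###. => #  t=5,i=20
  [13] .##.# => #  t=0,i=1
  [12] .##.. => #  t=0,i=4
  [11] .#.## => .  t=3,i=1
  [10] .#.#. => #  t=1,i=9
  [9] .#..# => .  t=2,i=7
  [8] .#... => .  t=0,i=11
  [7] ..### => .  t=6,i=20
  [6] ..##. => .  t=0,i=0
  [5] ..#.# => .  t=1,i=8
  [4] ..#.. => .  t=3,i=10
  [3] ...## => #  t=0,i=20
  [2] ...#. => .  t=1,i=7
  [1] ....# => #  t=0,i=19
  [0] ..... => .  t=0,i=13
  bits 11101000001101100111010000001010 = 3895882762

3895882762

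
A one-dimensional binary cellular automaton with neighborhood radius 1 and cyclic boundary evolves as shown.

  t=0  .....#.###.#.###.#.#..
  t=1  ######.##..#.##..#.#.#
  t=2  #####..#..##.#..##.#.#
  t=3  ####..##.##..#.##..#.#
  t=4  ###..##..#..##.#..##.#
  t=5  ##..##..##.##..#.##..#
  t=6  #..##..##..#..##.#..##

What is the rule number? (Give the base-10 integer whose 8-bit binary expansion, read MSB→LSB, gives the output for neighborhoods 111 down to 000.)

  ###|#  b7=1 t=0,i=8
  ##.|.  b6=0 t=0,i=9
  #.#|.  b5=0 t=0,i=6
  #..|.  b4=0 t=0,i=20
  .##|#  b3=1 t=0,i=7
  .#.|#  b2=1 t=0,i=5
  ..#|#  b1=1 t=0,i=4
  ...|#  b0=1 t=0,i=0
  bits 10001111 = 143

143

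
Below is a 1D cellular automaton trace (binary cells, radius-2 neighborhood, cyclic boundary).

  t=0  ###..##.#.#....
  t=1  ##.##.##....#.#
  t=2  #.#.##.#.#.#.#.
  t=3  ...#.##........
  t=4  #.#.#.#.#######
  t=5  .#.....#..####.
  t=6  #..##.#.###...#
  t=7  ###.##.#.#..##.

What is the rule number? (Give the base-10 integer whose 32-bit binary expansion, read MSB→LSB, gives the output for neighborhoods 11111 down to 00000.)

  nb #####: next=#  (t=4,i=10, bit31=1)
  nb ####.: next=.  (t=4,i=14, bit30=0)
  nb ###.#: next=.  (t=1,i=1, bit29=0)
  nb ###..: next=.  (t=0,i=2, bit28=0)
  nb ##.##: next=#  (t=1,i=2, bit27=1)
  nb ##.#.: next=#  (t=0,i=7, bit26=1)
  nb ##..#: next=#  (t=0,i=3, bit25=1)
  nb ##...: next=.  (t=1,i=8, bit24=0)
  nb #.###: next=.  (t=1,i=14, bit23=0)
  nb #.##.: next=.  (t=1,i=3, bit22=0)
  nb #.#.#: next=.  (t=0,i=8, bit21=0)
  nb #.#..: next=.  (t=0,i=10, bit20=0)
  nb #..##: next=#  (t=0,i=4, bit19=1)
  nb #..#.: next=#  (t=5,i=0, bit18=1)
  nb #...#: next=#  (t=6,i=12, bit17=1)
  nb #....: next=#  (t=0,i=12, bit16=1)
  nb .####: next=.  (t=4,i=9, bit15=0)
  nb .###.: next=#  (t=0,i=1, bit14=1)
  nb .##.#: next=#  (t=0,i=6, bit13=1)
  nb .##..: next=#  (t=1,i=7, bit12=1)
  nb .#.##: next=#  (t=1,i=13, bit11=1)
  nb .#.#.: next=.  (t=0,i=9, bit10=0)
  nb .#..#: next=#  (t=5,i=8, bit9=1)
  nb .#...: next=.  (t=0,i=11, bit8=0)
  nb ..###: next=#  (t=0,i=0, bit7=1)
  nb ..##.: next=.  (t=0,i=5, bit6=0)
  nb ..#.#: next=.  (t=1,i=12, bit5=0)
  nb ..#..: next=.  (t=5,i=1, bit4=0)
  nb ...##: next=#  (t=0,i=14, bit3=1)
  nb ...#.: next=#  (t=1,i=11, bit2=1)
  nb ....#: next=.  (t=0,i=13, bit1=0)
  nb .....: next=#  (t=3,i=0, bit0=1)
  bits 10001110000011110111101010001101 = 2383379085

2383379085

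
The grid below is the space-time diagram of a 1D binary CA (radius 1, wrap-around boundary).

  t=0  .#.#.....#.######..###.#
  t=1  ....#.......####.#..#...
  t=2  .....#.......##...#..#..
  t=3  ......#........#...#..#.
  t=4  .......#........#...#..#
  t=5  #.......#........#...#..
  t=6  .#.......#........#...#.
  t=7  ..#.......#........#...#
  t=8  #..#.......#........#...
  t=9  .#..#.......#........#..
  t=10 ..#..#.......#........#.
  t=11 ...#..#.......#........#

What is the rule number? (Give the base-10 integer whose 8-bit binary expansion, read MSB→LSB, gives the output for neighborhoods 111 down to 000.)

144

  [7] ### => #  t=0,i=12
  [6] ##. => .  t=0,i=16
  [5] #.# => .  t=0,i=0
  [4] #.. => #  t=0,i=4
  [3] .## => .  t=0,i=11
  [2] .#. => .  t=0,i=1
  [1] ..# => .  t=0,i=8
  [0] ... => .  t=0,i=5
  bits 10010000 = 144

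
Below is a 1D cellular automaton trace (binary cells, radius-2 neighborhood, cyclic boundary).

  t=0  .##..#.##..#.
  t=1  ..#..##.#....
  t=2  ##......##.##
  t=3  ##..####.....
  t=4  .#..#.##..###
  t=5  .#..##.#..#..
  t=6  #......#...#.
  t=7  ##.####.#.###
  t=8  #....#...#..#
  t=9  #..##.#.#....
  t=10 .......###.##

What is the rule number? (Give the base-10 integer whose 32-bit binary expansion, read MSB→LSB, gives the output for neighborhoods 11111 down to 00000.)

  #####|#  b31=1 t=7,i=12
  ####.|#  b30=1 t=2,i=0
  ###.#|.  b29=0 t=4,i=12
  ###..|#  b28=1 t=2,i=1
  ##.##|.  b27=0 t=2,i=10
  ##.#.|.  b26=0 t=1,i=7
  ##..#|.  b25=0 t=0,i=3
  ##...|.  b24=0 t=2,i=2
  #.###|.  b23=0 t=2,i=11
  #.##.|.  b22=0 t=0,i=7
  #.#.#|.  b21=0 t=7,i=8
  #.#..|#  b20=1 t=1,i=8
  #..##|.  b19=0 t=0,i=0
  #..#.|.  b18=0 t=0,i=4
  #...#|.  b17=0 t=5,i=12
  #....|.  b16=0 t=1,i=10
  .####|.  b15=0 t=2,i=12
  .###.|.  b14=0 t=4,i=11
  .##.#|.  b13=0 t=1,i=6
  .##..|#  b12=1 t=0,i=2
  .#.##|#  b11=1 t=0,i=6
  .#.#.|#  b10=1 t=6,i=12
  .#..#|.  b9=0 t=0,i=12
  .#...|#  b8=1 t=1,i=9
  ..###|#  b7=1 t=3,i=4
  ..##.|.  b6=0 t=0,i=1
  ..#.#|#  b5=1 t=0,i=5
  ..#..|.  b4=0 t=0,i=11
  ...##|#  b3=1 t=2,i=7
  ...#.|#  b2=1 t=1,i=1
  ....#|#  b1=1 t=1,i=0
  .....|#  b0=1 t=1,i=11
  bits 11010000000100000001110110101111 = 3490717103

3490717103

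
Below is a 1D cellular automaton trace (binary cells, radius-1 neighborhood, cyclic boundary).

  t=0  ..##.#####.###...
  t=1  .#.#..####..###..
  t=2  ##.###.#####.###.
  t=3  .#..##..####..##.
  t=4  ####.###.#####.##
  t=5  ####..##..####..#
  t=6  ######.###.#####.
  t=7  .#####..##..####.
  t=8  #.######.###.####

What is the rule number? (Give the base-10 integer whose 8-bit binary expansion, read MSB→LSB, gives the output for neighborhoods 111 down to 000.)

214

  ### -> #   bit 7 = 1  t=0,i=6
  ##. -> #   bit 6 = 1  t=0,i=3
  #.# -> .   bit 5 = 0  t=0,i=4
  #.. -> #   bit 4 = 1  t=0,i=14
  .## -> .   bit 3 = 0  t=0,i=2
  .#. -> #   bit 2 = 1  t=1,i=1
  ..# -> #   bit 1 = 1  t=0,i=1
  ... -> .   bit 0 = 0  t=0,i=0
  bits 11010110 = 214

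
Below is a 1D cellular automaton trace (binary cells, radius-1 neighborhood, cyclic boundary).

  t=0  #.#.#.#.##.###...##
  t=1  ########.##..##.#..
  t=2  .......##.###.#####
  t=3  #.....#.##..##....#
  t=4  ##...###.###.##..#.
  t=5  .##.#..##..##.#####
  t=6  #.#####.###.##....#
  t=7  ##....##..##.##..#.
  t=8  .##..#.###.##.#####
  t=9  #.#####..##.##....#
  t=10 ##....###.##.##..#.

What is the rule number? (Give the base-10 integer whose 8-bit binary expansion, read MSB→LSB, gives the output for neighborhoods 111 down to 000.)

118

  nb ###: next=.  (t=0,i=12, bit7=0)
  nb ##.: next=#  (t=0,i=0, bit6=1)
  nb #.#: next=#  (t=0,i=1, bit5=1)
  nb #..: next=#  (t=0,i=14, bit4=1)
  nb .##: next=.  (t=0,i=8, bit3=0)
  nb .#.: next=#  (t=0,i=2, bit2=1)
  nb ..#: next=#  (t=0,i=16, bit1=1)
  nb ...: next=.  (t=0,i=15, bit0=0)
  bits 01110110 = 118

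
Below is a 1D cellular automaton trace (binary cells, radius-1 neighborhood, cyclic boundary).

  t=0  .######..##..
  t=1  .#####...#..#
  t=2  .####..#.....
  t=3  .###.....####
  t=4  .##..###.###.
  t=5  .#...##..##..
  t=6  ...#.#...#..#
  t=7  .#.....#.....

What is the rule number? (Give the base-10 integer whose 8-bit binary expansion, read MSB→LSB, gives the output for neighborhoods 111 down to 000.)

  ###|#  b7=1 t=0,i=2
  ##.|.  b6=0 t=0,i=6
  #.#|.  b5=0 t=1,i=0
  #..|.  b4=0 t=0,i=7
  .##|#  b3=1 t=0,i=1
  .#.|.  b2=0 t=1,i=9
  ..#|.  b1=0 t=0,i=0
  ...|#  b0=1 t=0,i=12
  bits 10001001 = 137

137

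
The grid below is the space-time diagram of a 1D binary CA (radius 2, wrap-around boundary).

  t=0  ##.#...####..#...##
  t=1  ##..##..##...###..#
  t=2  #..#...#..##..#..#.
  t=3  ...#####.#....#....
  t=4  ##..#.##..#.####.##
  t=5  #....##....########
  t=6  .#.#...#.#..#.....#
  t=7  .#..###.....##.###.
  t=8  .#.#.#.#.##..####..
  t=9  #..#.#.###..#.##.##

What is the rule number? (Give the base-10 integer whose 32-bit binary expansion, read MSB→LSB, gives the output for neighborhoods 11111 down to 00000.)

  [31] ##### => .  t=3,i=5
  [30] ####. => #  t=0,i=0
  [29] ###.# => #  t=0,i=1
  [28] ###.. => .  t=0,i=10
  [27] ##.## => #  t=4,i=16
  [26] ##.#. => .  t=0,i=2
  [25] ##..# => .  t=0,i=11
  [24] ##... => #  t=1,i=10
  [23] #.### => #  t=4,i=12
  [22] #.##. => #  t=4,i=6
  [21] #.#.# => #  t=6,i=1
  [20] #.#.. => .  t=0,i=3
  [19] #..## => #  t=1,i=3
  [18] #..#. => .  t=0,i=12
  [17] #...# => #  t=0,i=5
  [16] #.... => .  t=3,i=11
  [15] .#### => #  t=0,i=8
  [14] .###. => #  t=1,i=0
  [13] .##.# => #  t=7,i=13
  [12] .##.. => .  t=1,i=5
  [11] .#.## => #  t=4,i=5
  [10] .#.#. => .  t=2,i=18
  [9] .#..# => .  t=2,i=1
  [8] .#... => #  t=0,i=4
  [7] ..### => .  t=0,i=7
  [6] ..##. => .  t=1,i=4
  [5] ..#.# => .  t=2,i=17
  [4] ..#.. => #  t=0,i=13
  [3] ...## => .  t=0,i=6
  [2] ...#. => #  t=2,i=6
  [1] ....# => #  t=3,i=1
  [0] ..... => #  t=3,i=0
  bits 01101001111010101110100100010111 = 1777002775

1777002775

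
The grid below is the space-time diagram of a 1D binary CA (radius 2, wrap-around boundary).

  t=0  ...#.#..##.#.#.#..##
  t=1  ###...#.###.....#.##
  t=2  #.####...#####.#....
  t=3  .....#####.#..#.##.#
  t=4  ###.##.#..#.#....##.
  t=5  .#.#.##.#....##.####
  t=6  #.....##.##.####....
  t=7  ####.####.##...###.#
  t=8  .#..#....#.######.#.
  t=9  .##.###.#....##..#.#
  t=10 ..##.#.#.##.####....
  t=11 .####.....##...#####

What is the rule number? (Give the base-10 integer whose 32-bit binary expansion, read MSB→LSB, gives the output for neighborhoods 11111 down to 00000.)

2667803613

  nb #####: next=#  (t=1,i=0, bit31=1)
  nb ####.: next=.  (t=1,i=1, bit30=0)
  nb ###.#: next=.  (t=2,i=13, bit29=0)
  nb ###..: next=#  (t=1,i=2, bit28=1)
  nb ##.##: next=#  (t=4,i=3, bit27=1)
  nb ##.#.: next=#  (t=0,i=10, bit26=1)
  nb ##..#: next=#  (t=9,i=15, bit25=1)
  nb ##...: next=#  (t=0,i=0, bit24=1)
  nb #.###: next=.  (t=1,i=8, bit23=0)
  nb #.##.: next=.  (t=3,i=16, bit22=0)
  nb #.#.#: next=.  (t=0,i=11, bit21=0)
  nb #.#..: next=.  (t=0,i=5, bit20=0)
  nb #..##: next=.  (t=0,i=7, bit19=0)
  nb #..#.: next=.  (t=3,i=13, bit18=0)
  nb #...#: next=#  (t=0,i=1, bit17=1)
  nb #....: next=#  (t=1,i=12, bit16=1)
  nb .####: next=.  (t=1,i=19, bit15=0)
  nb .###.: next=#  (t=1,i=9, bit14=1)
  nb .##.#: next=#  (t=0,i=9, bit13=1)
  nb .##..: next=#  (t=0,i=19, bit12=1)
  nb .#.##: next=.  (t=1,i=7, bit11=0)
  nb .#.#.: next=.  (t=0,i=4, bit10=0)
  nb .#..#: next=#  (t=0,i=6, bit9=1)
  nb .#...: next=#  (t=2,i=16, bit8=1)
  nb ..###: next=#  (t=2,i=9, bit7=1)
  nb ..##.: next=#  (t=0,i=8, bit6=1)
  nb ..#.#: next=.  (t=0,i=3, bit5=0)
  nb ..#..: next=#  (t=6,i=0, bit4=1)
  nb ...##: next=#  (t=2,i=8, bit3=1)
  nb ...#.: next=#  (t=0,i=2, bit2=1)
  nb ....#: next=.  (t=1,i=14, bit1=0)
  nb .....: next=#  (t=1,i=13, bit0=1)
  bits 10011111000000110111001111011101 = 2667803613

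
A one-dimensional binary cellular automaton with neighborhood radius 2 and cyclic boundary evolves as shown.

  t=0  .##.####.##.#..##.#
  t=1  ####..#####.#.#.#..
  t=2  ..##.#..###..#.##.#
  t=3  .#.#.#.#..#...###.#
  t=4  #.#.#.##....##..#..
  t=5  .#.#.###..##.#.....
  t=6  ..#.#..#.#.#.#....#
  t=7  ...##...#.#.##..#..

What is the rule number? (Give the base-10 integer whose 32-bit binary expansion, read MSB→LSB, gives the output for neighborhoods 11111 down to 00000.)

  #####|#  b31=1 t=1,i=8
  ####.|#  b30=1 t=0,i=6
  ###.#|#  b29=1 t=0,i=7
  ###..|#  b28=1 t=1,i=3
  ##.##|#  b27=1 t=0,i=3
  ##.#.|.  b26=0 t=0,i=11
  ##..#|.  b25=0 t=1,i=4
  ##...|.  b24=0 t=4,i=8
  #.###|.  b23=0 t=0,i=4
  #.##.|#  b22=1 t=0,i=1
  #.#.#|.  b21=0 t=0,i=18
  #.#..|#  b20=1 t=0,i=12
  #..##|#  b19=1 t=0,i=14
  #..#.|.  b18=0 t=2,i=12
  #...#|#  b17=1 t=3,i=12
  #....|.  b16=0 t=4,i=9
  .####|.  b15=0 t=0,i=5
  .###.|.  b14=0 t=2,i=9
  .##.#|#  b13=1 t=0,i=2
  .##..|#  b12=1 t=4,i=7
  .#.##|#  b11=1 t=0,i=0
  .#.#.|#  b10=1 t=1,i=13
  .#..#|.  b9=0 t=0,i=13
  .#...|.  b8=0 t=3,i=11
  ..###|.  b7=0 t=1,i=0
  ..##.|.  b6=0 t=0,i=15
  ..#.#|.  b5=0 t=2,i=13
  ..#..|.  b4=0 t=3,i=10
  ...##|#  b3=1 t=3,i=13
  ...#.|.  b2=0 t=5,i=0
  ....#|#  b1=1 t=4,i=10
  .....|.  b0=0 t=5,i=16
  bits 11111000010110100011110000001010 = 4166663178

4166663178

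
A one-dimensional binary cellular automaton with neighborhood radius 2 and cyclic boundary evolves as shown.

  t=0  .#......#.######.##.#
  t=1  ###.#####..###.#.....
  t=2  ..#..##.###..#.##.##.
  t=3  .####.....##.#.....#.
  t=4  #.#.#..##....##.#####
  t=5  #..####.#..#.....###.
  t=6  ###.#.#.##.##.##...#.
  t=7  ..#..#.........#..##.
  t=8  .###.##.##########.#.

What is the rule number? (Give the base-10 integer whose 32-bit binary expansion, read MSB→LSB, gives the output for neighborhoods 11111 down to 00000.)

  #####|#  b31=1 t=0,i=12
  ####.|.  b30=0 t=0,i=14
  ###.#|#  b29=1 t=0,i=15
  ###..|#  b28=1 t=1,i=8
  ##.##|.  b27=0 t=0,i=16
  ##.#.|.  b26=0 t=0,i=19
  ##..#|#  b25=1 t=1,i=9
  ##...|.  b24=0 t=2,i=20
  #.###|.  b23=0 t=0,i=10
  #.##.|.  b22=0 t=0,i=17
  #.#.#|.  b21=0 t=0,i=20
  #.#..|#  b20=1 t=0,i=1
  #..##|#  b19=1 t=1,i=10
  #..#.|.  b18=0 t=2,i=12
  #...#|.  b17=0 t=2,i=0
  #....|.  b16=0 t=0,i=3
  .####|#  b15=1 t=0,i=11
  .###.|.  b14=0 t=1,i=1
  .##.#|.  b13=0 t=0,i=18
  .##..|#  b12=1 t=2,i=19
  .#.##|.  b11=0 t=0,i=9
  .#.#.|#  b10=1 t=0,i=0
  .#..#|#  b9=1 t=2,i=3
  .#...|#  b8=1 t=0,i=2
  ..###|.  b7=0 t=1,i=0
  ..##.|.  b6=0 t=2,i=5
  ..#.#|#  b5=1 t=0,i=8
  ..#..|#  b4=1 t=2,i=2
  ...##|.  b3=0 t=1,i=20
  ...#.|#  b2=1 t=0,i=7
  ....#|#  b1=1 t=0,i=6
  .....|#  b0=1 t=0,i=4
  bits 10110010000110001001011100110111 = 2987956023

2987956023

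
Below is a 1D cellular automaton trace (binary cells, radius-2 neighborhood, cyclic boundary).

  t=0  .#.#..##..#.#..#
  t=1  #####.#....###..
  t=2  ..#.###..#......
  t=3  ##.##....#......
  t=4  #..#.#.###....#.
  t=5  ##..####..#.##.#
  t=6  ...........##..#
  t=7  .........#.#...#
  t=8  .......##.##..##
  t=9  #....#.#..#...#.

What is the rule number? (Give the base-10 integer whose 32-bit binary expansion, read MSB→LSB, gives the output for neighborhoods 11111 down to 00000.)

  [31] ##### => #  t=1,i=2
  [30] ####. => .  t=1,i=3
  [29] ###.# => #  t=1,i=4
  [28] ###.. => .  t=1,i=13
  [27] ##.## => .  t=3,i=2
  [26] ##.#. => #  t=1,i=5
  [25] ##..# => .  t=0,i=8
  [24] ##... => #  t=3,i=5
  [23] #.### => #  t=2,i=4
  [22] #.##. => #  t=3,i=3
  [21] #.#.# => #  t=0,i=1
  [20] #.#.. => #  t=0,i=3
  [19] #..## => .  t=0,i=5
  [18] #..#. => .  t=0,i=9
  [17] #...# => .  t=7,i=13
  [16] #.... => .  t=1,i=8
  [15] .#### => .  t=1,i=1
  [14] .###. => .  t=1,i=12
  [13] .##.# => .  t=3,i=1
  [12] .##.. => .  t=0,i=7
  [11] .#.## => #  t=2,i=3
  [10] .#.#. => #  t=0,i=0
  [9] .#..# => #  t=0,i=4
  [8] .#... => .  t=1,i=7
  [7] ..### => .  t=1,i=0
  [6] ..##. => #  t=0,i=6
  [5] ..#.# => .  t=0,i=10
  [4] ..#.. => #  t=2,i=9
  [3] ...## => .  t=1,i=10
  [2] ...#. => #  t=2,i=1
  [1] ....# => #  t=1,i=9
  [0] ..... => .  t=2,i=12
  bits 10100101111100000000111001010110 = 2783972950

2783972950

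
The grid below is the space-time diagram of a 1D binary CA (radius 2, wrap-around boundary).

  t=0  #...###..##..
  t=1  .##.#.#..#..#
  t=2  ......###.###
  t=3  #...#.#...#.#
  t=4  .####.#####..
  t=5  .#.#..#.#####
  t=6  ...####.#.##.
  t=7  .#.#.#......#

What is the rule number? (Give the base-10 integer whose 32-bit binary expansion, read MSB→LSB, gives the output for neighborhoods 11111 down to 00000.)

  [31] ##### => #  t=4,i=8
  [30] ####. => #  t=4,i=3
  [29] ###.# => .  t=2,i=8
  [28] ###.. => #  t=0,i=6
  [27] ##.## => .  t=2,i=9
  [26] ##.#. => .  t=1,i=3
  [25] ##..# => .  t=0,i=7
  [24] ##... => #  t=2,i=0
  [23] #.### => #  t=2,i=10
  [22] #.##. => .  t=1,i=1
  [21] #.#.# => .  t=1,i=4
  [20] #.#.. => #  t=1,i=6
  [19] #..## => .  t=0,i=8
  [18] #..#. => #  t=0,i=12
  [17] #...# => #  t=0,i=2
  [16] #.... => .  t=2,i=1
  [15] .#### => .  t=4,i=2
  [14] .###. => .  t=0,i=5
  [13] .##.# => .  t=1,i=2
  [12] .##.. => .  t=0,i=10
  [11] .#.## => .  t=1,i=0
  [10] .#.#. => .  t=1,i=5
  [9] .#..# => #  t=1,i=7
  [8] .#... => #  t=0,i=1
  [7] ..### => #  t=0,i=4
  [6] ..##. => #  t=0,i=9
  [5] ..#.# => #  t=1,i=12
  [4] ..#.. => .  t=0,i=0
  [3] ...## => .  t=0,i=3
  [2] ...#. => #  t=3,i=3
  [1] ....# => #  t=2,i=4
  [0] ..... => .  t=2,i=2
  bits 11010001100101100000001111100110 = 3516269542

3516269542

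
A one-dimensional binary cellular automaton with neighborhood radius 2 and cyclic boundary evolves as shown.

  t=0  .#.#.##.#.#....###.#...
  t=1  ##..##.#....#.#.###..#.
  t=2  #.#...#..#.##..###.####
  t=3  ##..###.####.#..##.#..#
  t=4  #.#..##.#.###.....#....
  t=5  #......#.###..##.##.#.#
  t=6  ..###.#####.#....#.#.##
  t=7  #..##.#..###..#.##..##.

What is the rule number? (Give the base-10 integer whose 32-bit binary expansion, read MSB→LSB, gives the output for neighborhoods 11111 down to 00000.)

  [31] ##### => .  t=2,i=21
  [30] ####. => #  t=2,i=22
  [29] ###.# => #  t=0,i=17
  [28] ###.. => .  t=1,i=18
  [27] ##.## => .  t=2,i=18
  [26] ##.#. => #  t=0,i=7
  [25] ##..# => #  t=1,i=2
  [24] ##... => .  t=4,i=13
  [23] #.### => #  t=1,i=16
  [22] #.##. => #  t=0,i=5
  [21] #.#.# => .  t=0,i=3
  [20] #.#.. => .  t=0,i=10
  [19] #..## => .  t=1,i=3
  [18] #..#. => #  t=1,i=20
  [17] #...# => #  t=2,i=4
  [16] #.... => #  t=0,i=12
  [15] .#### => .  t=2,i=20
  [14] .###. => #  t=0,i=16
  [13] .##.# => .  t=0,i=6
  [12] .##.. => .  t=1,i=1
  [11] .#.## => #  t=0,i=4
  [10] .#.#. => .  t=0,i=2
  [9] .#..# => .  t=2,i=7
  [8] .#... => .  t=0,i=11
  [7] ..### => .  t=0,i=15
  [6] ..##. => .  t=1,i=4
  [5] ..#.# => #  t=0,i=1
  [4] ..#.. => #  t=2,i=6
  [3] ...## => #  t=0,i=14
  [2] ...#. => #  t=0,i=0
  [1] ....# => .  t=0,i=13
  [0] ..... => #  t=4,i=15
  bits 01100110110001110100100000111101 = 1724336189

1724336189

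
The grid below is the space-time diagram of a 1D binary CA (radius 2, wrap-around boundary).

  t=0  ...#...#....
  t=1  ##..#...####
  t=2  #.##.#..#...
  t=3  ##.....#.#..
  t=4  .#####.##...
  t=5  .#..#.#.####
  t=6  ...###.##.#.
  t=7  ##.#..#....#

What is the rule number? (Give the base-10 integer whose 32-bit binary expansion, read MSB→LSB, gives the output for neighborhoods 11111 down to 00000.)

1267015075

  #####|.  b31=0 t=1,i=10
  ####.|#  b30=1 t=1,i=0
  ###.#|.  b29=0 t=4,i=5
  ###..|.  b28=0 t=1,i=1
  ##.##|#  b27=1 t=4,i=6
  ##.#.|.  b26=0 t=2,i=4
  ##..#|#  b25=1 t=1,i=2
  ##...|#  b24=1 t=3,i=2
  #.###|#  b23=1 t=5,i=8
  #.##.|.  b22=0 t=2,i=2
  #.#.#|.  b21=0 t=5,i=6
  #.#..|.  b20=0 t=2,i=5
  #..##|.  b19=0 t=3,i=11
  #..#.|#  b18=1 t=1,i=3
  #...#|.  b17=0 t=0,i=5
  #....|#  b16=1 t=0,i=9
  .####|.  b15=0 t=1,i=9
  .###.|.  b14=0 t=6,i=4
  .##.#|.  b13=0 t=2,i=3
  .##..|#  b12=1 t=3,i=1
  .#.##|#  b11=1 t=2,i=1
  .#.#.|#  b10=1 t=3,i=8
  .#..#|.  b9=0 t=2,i=6
  .#...|#  b8=1 t=0,i=4
  ..###|#  b7=1 t=1,i=8
  ..##.|.  b6=0 t=3,i=0
  ..#.#|#  b5=1 t=2,i=0
  ..#..|.  b4=0 t=0,i=3
  ...##|.  b3=0 t=1,i=7
  ...#.|.  b2=0 t=0,i=2
  ....#|#  b1=1 t=0,i=1
  .....|#  b0=1 t=0,i=0
  bits 01001011100001010001110110100011 = 1267015075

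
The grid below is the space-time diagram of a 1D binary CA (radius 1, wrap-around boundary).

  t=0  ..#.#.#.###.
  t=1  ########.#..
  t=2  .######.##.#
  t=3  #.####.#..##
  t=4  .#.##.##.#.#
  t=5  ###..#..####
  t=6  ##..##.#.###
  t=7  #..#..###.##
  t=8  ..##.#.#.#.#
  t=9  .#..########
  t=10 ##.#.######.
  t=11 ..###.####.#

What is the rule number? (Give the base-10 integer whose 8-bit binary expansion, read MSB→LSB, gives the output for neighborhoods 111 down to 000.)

  ### -> #   bit 7 = 1  t=0,i=9
  ##. -> .   bit 6 = 0  t=0,i=10
  #.# -> #   bit 5 = 1  t=0,i=3
  #.. -> .   bit 4 = 0  t=0,i=11
  .## -> .   bit 3 = 0  t=0,i=8
  .#. -> #   bit 2 = 1  t=0,i=2
  ..# -> #   bit 1 = 1  t=0,i=1
  ... -> #   bit 0 = 1  t=0,i=0
  bits 10100111 = 167

167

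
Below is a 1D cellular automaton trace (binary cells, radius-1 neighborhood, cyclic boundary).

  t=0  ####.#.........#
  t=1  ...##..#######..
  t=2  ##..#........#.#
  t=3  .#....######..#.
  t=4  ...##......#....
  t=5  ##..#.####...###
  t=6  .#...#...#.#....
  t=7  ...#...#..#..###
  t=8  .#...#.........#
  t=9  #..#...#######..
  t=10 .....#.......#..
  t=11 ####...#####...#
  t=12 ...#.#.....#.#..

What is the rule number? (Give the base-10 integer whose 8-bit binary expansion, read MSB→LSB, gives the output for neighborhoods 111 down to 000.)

  nb ###: next=.  (t=0,i=0, bit7=0)
  nb ##.: next=#  (t=0,i=3, bit6=1)
  nb #.#: next=#  (t=0,i=4, bit5=1)
  nb #..: next=.  (t=0,i=6, bit4=0)
  nb .##: next=.  (t=0,i=15, bit3=0)
  nb .#.: next=.  (t=0,i=5, bit2=0)
  nb ..#: next=.  (t=0,i=14, bit1=0)
  nb ...: next=#  (t=0,i=7, bit0=1)
  bits 01100001 = 97

97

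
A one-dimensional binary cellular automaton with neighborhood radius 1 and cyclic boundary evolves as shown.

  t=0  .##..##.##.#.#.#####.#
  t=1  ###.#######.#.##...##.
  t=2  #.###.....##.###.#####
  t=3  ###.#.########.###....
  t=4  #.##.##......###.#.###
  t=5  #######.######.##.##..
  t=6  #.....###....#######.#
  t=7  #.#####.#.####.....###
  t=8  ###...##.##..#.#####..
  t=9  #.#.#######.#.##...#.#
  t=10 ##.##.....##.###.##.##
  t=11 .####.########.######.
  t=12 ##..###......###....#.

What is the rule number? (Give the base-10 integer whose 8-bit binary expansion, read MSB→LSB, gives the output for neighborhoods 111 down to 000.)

  [7] ### => .  t=0,i=16
  [6] ##. => #  t=0,i=2
  [5] #.# => #  t=0,i=0
  [4] #.. => .  t=0,i=3
  [3] .## => #  t=0,i=1
  [2] .#. => .  t=0,i=11
  [1] ..# => #  t=0,i=4
  [0] ... => #  t=1,i=17
  bits 01101011 = 107

107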